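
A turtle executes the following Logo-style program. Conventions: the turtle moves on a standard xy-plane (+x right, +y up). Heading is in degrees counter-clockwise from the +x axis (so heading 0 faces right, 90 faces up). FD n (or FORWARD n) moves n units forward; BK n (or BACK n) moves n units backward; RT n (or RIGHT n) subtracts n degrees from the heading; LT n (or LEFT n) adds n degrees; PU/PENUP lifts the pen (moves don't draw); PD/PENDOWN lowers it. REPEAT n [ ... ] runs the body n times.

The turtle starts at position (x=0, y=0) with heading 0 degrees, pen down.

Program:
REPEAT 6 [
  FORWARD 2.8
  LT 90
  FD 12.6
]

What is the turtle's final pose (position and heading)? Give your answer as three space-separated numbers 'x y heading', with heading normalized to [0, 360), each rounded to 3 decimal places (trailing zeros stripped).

Answer: -9.8 15.4 180

Derivation:
Executing turtle program step by step:
Start: pos=(0,0), heading=0, pen down
REPEAT 6 [
  -- iteration 1/6 --
  FD 2.8: (0,0) -> (2.8,0) [heading=0, draw]
  LT 90: heading 0 -> 90
  FD 12.6: (2.8,0) -> (2.8,12.6) [heading=90, draw]
  -- iteration 2/6 --
  FD 2.8: (2.8,12.6) -> (2.8,15.4) [heading=90, draw]
  LT 90: heading 90 -> 180
  FD 12.6: (2.8,15.4) -> (-9.8,15.4) [heading=180, draw]
  -- iteration 3/6 --
  FD 2.8: (-9.8,15.4) -> (-12.6,15.4) [heading=180, draw]
  LT 90: heading 180 -> 270
  FD 12.6: (-12.6,15.4) -> (-12.6,2.8) [heading=270, draw]
  -- iteration 4/6 --
  FD 2.8: (-12.6,2.8) -> (-12.6,0) [heading=270, draw]
  LT 90: heading 270 -> 0
  FD 12.6: (-12.6,0) -> (0,0) [heading=0, draw]
  -- iteration 5/6 --
  FD 2.8: (0,0) -> (2.8,0) [heading=0, draw]
  LT 90: heading 0 -> 90
  FD 12.6: (2.8,0) -> (2.8,12.6) [heading=90, draw]
  -- iteration 6/6 --
  FD 2.8: (2.8,12.6) -> (2.8,15.4) [heading=90, draw]
  LT 90: heading 90 -> 180
  FD 12.6: (2.8,15.4) -> (-9.8,15.4) [heading=180, draw]
]
Final: pos=(-9.8,15.4), heading=180, 12 segment(s) drawn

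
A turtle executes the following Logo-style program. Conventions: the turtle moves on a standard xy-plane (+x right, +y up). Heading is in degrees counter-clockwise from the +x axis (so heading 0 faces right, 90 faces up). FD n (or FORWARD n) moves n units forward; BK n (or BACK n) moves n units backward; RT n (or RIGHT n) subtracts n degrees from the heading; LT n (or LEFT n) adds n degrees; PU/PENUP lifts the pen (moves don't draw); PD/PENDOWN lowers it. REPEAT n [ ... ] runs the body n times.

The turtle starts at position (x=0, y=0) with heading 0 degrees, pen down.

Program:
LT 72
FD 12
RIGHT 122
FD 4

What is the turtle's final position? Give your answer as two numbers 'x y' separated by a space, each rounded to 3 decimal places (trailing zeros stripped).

Executing turtle program step by step:
Start: pos=(0,0), heading=0, pen down
LT 72: heading 0 -> 72
FD 12: (0,0) -> (3.708,11.413) [heading=72, draw]
RT 122: heading 72 -> 310
FD 4: (3.708,11.413) -> (6.279,8.349) [heading=310, draw]
Final: pos=(6.279,8.349), heading=310, 2 segment(s) drawn

Answer: 6.279 8.349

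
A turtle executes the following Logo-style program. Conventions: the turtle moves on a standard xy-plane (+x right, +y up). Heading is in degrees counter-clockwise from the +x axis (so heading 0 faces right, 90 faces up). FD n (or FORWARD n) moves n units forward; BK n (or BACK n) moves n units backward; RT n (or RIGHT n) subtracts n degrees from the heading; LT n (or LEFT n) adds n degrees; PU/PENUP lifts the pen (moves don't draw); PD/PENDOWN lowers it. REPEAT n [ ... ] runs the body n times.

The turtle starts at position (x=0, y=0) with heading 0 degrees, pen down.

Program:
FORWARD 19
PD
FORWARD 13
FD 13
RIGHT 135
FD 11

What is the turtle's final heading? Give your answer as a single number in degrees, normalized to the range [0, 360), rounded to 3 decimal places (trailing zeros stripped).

Answer: 225

Derivation:
Executing turtle program step by step:
Start: pos=(0,0), heading=0, pen down
FD 19: (0,0) -> (19,0) [heading=0, draw]
PD: pen down
FD 13: (19,0) -> (32,0) [heading=0, draw]
FD 13: (32,0) -> (45,0) [heading=0, draw]
RT 135: heading 0 -> 225
FD 11: (45,0) -> (37.222,-7.778) [heading=225, draw]
Final: pos=(37.222,-7.778), heading=225, 4 segment(s) drawn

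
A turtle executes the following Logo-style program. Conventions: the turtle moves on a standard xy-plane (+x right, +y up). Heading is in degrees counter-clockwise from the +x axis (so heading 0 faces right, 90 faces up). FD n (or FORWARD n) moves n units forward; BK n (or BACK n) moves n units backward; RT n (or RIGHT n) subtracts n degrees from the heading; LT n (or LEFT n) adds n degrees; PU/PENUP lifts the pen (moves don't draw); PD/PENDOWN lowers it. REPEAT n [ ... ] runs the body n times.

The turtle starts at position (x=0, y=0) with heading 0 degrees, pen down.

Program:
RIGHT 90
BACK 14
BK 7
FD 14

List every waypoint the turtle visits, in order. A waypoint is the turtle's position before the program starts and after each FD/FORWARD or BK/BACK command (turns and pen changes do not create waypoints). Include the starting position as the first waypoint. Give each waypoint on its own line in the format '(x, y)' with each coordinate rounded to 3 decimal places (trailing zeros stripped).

Executing turtle program step by step:
Start: pos=(0,0), heading=0, pen down
RT 90: heading 0 -> 270
BK 14: (0,0) -> (0,14) [heading=270, draw]
BK 7: (0,14) -> (0,21) [heading=270, draw]
FD 14: (0,21) -> (0,7) [heading=270, draw]
Final: pos=(0,7), heading=270, 3 segment(s) drawn
Waypoints (4 total):
(0, 0)
(0, 14)
(0, 21)
(0, 7)

Answer: (0, 0)
(0, 14)
(0, 21)
(0, 7)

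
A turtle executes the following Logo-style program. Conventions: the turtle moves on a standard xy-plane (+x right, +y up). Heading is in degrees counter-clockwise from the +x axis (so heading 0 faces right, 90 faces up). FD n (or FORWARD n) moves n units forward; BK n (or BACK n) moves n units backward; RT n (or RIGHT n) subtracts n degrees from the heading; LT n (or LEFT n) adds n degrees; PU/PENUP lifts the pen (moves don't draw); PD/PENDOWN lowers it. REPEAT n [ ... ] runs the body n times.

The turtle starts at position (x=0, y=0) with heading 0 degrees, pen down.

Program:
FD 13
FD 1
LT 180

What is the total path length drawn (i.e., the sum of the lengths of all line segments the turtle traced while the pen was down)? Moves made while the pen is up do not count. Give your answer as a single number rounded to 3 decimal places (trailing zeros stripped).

Answer: 14

Derivation:
Executing turtle program step by step:
Start: pos=(0,0), heading=0, pen down
FD 13: (0,0) -> (13,0) [heading=0, draw]
FD 1: (13,0) -> (14,0) [heading=0, draw]
LT 180: heading 0 -> 180
Final: pos=(14,0), heading=180, 2 segment(s) drawn

Segment lengths:
  seg 1: (0,0) -> (13,0), length = 13
  seg 2: (13,0) -> (14,0), length = 1
Total = 14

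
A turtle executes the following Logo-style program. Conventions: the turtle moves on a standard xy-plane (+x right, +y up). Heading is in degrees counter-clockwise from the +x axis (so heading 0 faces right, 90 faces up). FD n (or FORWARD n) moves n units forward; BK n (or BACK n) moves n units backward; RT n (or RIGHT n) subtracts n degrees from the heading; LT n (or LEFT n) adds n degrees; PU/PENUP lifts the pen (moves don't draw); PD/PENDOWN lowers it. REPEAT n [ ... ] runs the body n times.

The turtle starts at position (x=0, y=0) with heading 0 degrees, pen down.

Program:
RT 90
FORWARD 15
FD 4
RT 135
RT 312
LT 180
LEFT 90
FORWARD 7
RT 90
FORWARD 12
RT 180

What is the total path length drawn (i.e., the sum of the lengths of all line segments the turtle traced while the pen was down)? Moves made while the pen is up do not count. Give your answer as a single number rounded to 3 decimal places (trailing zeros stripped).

Answer: 38

Derivation:
Executing turtle program step by step:
Start: pos=(0,0), heading=0, pen down
RT 90: heading 0 -> 270
FD 15: (0,0) -> (0,-15) [heading=270, draw]
FD 4: (0,-15) -> (0,-19) [heading=270, draw]
RT 135: heading 270 -> 135
RT 312: heading 135 -> 183
LT 180: heading 183 -> 3
LT 90: heading 3 -> 93
FD 7: (0,-19) -> (-0.366,-12.01) [heading=93, draw]
RT 90: heading 93 -> 3
FD 12: (-0.366,-12.01) -> (11.617,-11.382) [heading=3, draw]
RT 180: heading 3 -> 183
Final: pos=(11.617,-11.382), heading=183, 4 segment(s) drawn

Segment lengths:
  seg 1: (0,0) -> (0,-15), length = 15
  seg 2: (0,-15) -> (0,-19), length = 4
  seg 3: (0,-19) -> (-0.366,-12.01), length = 7
  seg 4: (-0.366,-12.01) -> (11.617,-11.382), length = 12
Total = 38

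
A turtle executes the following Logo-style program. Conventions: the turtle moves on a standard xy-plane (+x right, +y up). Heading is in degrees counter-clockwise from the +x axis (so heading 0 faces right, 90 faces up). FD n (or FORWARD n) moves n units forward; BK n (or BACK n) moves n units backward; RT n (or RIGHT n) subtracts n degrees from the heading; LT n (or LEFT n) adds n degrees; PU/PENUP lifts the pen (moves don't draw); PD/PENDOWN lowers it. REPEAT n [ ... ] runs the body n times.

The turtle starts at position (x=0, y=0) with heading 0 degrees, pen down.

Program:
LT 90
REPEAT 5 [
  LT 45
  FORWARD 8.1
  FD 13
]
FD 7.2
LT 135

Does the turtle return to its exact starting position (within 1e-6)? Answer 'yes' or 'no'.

Answer: no

Derivation:
Executing turtle program step by step:
Start: pos=(0,0), heading=0, pen down
LT 90: heading 0 -> 90
REPEAT 5 [
  -- iteration 1/5 --
  LT 45: heading 90 -> 135
  FD 8.1: (0,0) -> (-5.728,5.728) [heading=135, draw]
  FD 13: (-5.728,5.728) -> (-14.92,14.92) [heading=135, draw]
  -- iteration 2/5 --
  LT 45: heading 135 -> 180
  FD 8.1: (-14.92,14.92) -> (-23.02,14.92) [heading=180, draw]
  FD 13: (-23.02,14.92) -> (-36.02,14.92) [heading=180, draw]
  -- iteration 3/5 --
  LT 45: heading 180 -> 225
  FD 8.1: (-36.02,14.92) -> (-41.748,9.192) [heading=225, draw]
  FD 13: (-41.748,9.192) -> (-50.94,0) [heading=225, draw]
  -- iteration 4/5 --
  LT 45: heading 225 -> 270
  FD 8.1: (-50.94,0) -> (-50.94,-8.1) [heading=270, draw]
  FD 13: (-50.94,-8.1) -> (-50.94,-21.1) [heading=270, draw]
  -- iteration 5/5 --
  LT 45: heading 270 -> 315
  FD 8.1: (-50.94,-21.1) -> (-45.212,-26.828) [heading=315, draw]
  FD 13: (-45.212,-26.828) -> (-36.02,-36.02) [heading=315, draw]
]
FD 7.2: (-36.02,-36.02) -> (-30.929,-41.111) [heading=315, draw]
LT 135: heading 315 -> 90
Final: pos=(-30.929,-41.111), heading=90, 11 segment(s) drawn

Start position: (0, 0)
Final position: (-30.929, -41.111)
Distance = 51.446; >= 1e-6 -> NOT closed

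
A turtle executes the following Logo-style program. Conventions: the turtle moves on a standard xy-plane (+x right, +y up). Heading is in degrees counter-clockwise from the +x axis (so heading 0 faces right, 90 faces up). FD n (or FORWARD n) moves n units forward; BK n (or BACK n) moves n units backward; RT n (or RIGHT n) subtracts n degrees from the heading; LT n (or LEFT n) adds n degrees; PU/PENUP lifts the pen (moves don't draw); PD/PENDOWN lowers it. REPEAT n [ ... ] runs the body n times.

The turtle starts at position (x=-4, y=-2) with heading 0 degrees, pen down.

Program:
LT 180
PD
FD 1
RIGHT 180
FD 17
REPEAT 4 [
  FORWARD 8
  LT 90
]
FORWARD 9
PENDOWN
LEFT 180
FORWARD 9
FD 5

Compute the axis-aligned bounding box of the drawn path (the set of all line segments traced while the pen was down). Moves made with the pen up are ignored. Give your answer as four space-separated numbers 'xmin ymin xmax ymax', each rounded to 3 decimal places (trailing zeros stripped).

Answer: -5 -2 21 6

Derivation:
Executing turtle program step by step:
Start: pos=(-4,-2), heading=0, pen down
LT 180: heading 0 -> 180
PD: pen down
FD 1: (-4,-2) -> (-5,-2) [heading=180, draw]
RT 180: heading 180 -> 0
FD 17: (-5,-2) -> (12,-2) [heading=0, draw]
REPEAT 4 [
  -- iteration 1/4 --
  FD 8: (12,-2) -> (20,-2) [heading=0, draw]
  LT 90: heading 0 -> 90
  -- iteration 2/4 --
  FD 8: (20,-2) -> (20,6) [heading=90, draw]
  LT 90: heading 90 -> 180
  -- iteration 3/4 --
  FD 8: (20,6) -> (12,6) [heading=180, draw]
  LT 90: heading 180 -> 270
  -- iteration 4/4 --
  FD 8: (12,6) -> (12,-2) [heading=270, draw]
  LT 90: heading 270 -> 0
]
FD 9: (12,-2) -> (21,-2) [heading=0, draw]
PD: pen down
LT 180: heading 0 -> 180
FD 9: (21,-2) -> (12,-2) [heading=180, draw]
FD 5: (12,-2) -> (7,-2) [heading=180, draw]
Final: pos=(7,-2), heading=180, 9 segment(s) drawn

Segment endpoints: x in {-5, -4, 7, 12, 12, 20, 21}, y in {-2, -2, -2, -2, -2, -2, 6, 6}
xmin=-5, ymin=-2, xmax=21, ymax=6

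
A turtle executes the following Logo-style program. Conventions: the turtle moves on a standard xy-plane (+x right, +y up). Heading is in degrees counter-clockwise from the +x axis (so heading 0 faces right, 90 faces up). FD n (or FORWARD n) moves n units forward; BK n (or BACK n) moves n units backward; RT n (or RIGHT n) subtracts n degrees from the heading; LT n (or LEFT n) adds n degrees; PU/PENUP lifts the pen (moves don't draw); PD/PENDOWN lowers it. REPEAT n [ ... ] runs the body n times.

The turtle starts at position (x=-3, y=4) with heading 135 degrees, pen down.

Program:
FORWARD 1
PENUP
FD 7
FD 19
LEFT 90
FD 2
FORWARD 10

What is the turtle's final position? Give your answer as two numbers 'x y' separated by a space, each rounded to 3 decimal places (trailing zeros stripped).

Answer: -30.577 14.607

Derivation:
Executing turtle program step by step:
Start: pos=(-3,4), heading=135, pen down
FD 1: (-3,4) -> (-3.707,4.707) [heading=135, draw]
PU: pen up
FD 7: (-3.707,4.707) -> (-8.657,9.657) [heading=135, move]
FD 19: (-8.657,9.657) -> (-22.092,23.092) [heading=135, move]
LT 90: heading 135 -> 225
FD 2: (-22.092,23.092) -> (-23.506,21.678) [heading=225, move]
FD 10: (-23.506,21.678) -> (-30.577,14.607) [heading=225, move]
Final: pos=(-30.577,14.607), heading=225, 1 segment(s) drawn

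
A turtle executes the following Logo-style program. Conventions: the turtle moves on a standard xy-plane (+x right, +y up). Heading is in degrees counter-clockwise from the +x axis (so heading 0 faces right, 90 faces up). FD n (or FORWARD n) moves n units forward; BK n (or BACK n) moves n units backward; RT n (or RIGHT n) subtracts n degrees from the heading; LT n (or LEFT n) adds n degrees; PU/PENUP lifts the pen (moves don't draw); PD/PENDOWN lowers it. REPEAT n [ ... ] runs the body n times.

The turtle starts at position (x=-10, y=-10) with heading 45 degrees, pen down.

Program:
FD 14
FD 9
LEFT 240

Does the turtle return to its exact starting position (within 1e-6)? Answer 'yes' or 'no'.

Executing turtle program step by step:
Start: pos=(-10,-10), heading=45, pen down
FD 14: (-10,-10) -> (-0.101,-0.101) [heading=45, draw]
FD 9: (-0.101,-0.101) -> (6.263,6.263) [heading=45, draw]
LT 240: heading 45 -> 285
Final: pos=(6.263,6.263), heading=285, 2 segment(s) drawn

Start position: (-10, -10)
Final position: (6.263, 6.263)
Distance = 23; >= 1e-6 -> NOT closed

Answer: no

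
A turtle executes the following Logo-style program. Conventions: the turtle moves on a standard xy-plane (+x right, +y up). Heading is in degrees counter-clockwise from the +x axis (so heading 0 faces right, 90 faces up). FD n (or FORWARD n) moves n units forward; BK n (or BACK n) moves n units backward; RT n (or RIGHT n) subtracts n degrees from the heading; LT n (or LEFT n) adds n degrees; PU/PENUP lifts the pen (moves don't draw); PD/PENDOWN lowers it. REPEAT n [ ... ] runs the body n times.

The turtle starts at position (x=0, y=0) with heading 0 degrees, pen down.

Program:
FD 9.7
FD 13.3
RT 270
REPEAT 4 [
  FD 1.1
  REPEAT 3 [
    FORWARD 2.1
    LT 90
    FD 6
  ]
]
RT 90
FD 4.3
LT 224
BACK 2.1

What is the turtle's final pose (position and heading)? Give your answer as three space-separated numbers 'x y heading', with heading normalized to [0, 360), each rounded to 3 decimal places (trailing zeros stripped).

Executing turtle program step by step:
Start: pos=(0,0), heading=0, pen down
FD 9.7: (0,0) -> (9.7,0) [heading=0, draw]
FD 13.3: (9.7,0) -> (23,0) [heading=0, draw]
RT 270: heading 0 -> 90
REPEAT 4 [
  -- iteration 1/4 --
  FD 1.1: (23,0) -> (23,1.1) [heading=90, draw]
  REPEAT 3 [
    -- iteration 1/3 --
    FD 2.1: (23,1.1) -> (23,3.2) [heading=90, draw]
    LT 90: heading 90 -> 180
    FD 6: (23,3.2) -> (17,3.2) [heading=180, draw]
    -- iteration 2/3 --
    FD 2.1: (17,3.2) -> (14.9,3.2) [heading=180, draw]
    LT 90: heading 180 -> 270
    FD 6: (14.9,3.2) -> (14.9,-2.8) [heading=270, draw]
    -- iteration 3/3 --
    FD 2.1: (14.9,-2.8) -> (14.9,-4.9) [heading=270, draw]
    LT 90: heading 270 -> 0
    FD 6: (14.9,-4.9) -> (20.9,-4.9) [heading=0, draw]
  ]
  -- iteration 2/4 --
  FD 1.1: (20.9,-4.9) -> (22,-4.9) [heading=0, draw]
  REPEAT 3 [
    -- iteration 1/3 --
    FD 2.1: (22,-4.9) -> (24.1,-4.9) [heading=0, draw]
    LT 90: heading 0 -> 90
    FD 6: (24.1,-4.9) -> (24.1,1.1) [heading=90, draw]
    -- iteration 2/3 --
    FD 2.1: (24.1,1.1) -> (24.1,3.2) [heading=90, draw]
    LT 90: heading 90 -> 180
    FD 6: (24.1,3.2) -> (18.1,3.2) [heading=180, draw]
    -- iteration 3/3 --
    FD 2.1: (18.1,3.2) -> (16,3.2) [heading=180, draw]
    LT 90: heading 180 -> 270
    FD 6: (16,3.2) -> (16,-2.8) [heading=270, draw]
  ]
  -- iteration 3/4 --
  FD 1.1: (16,-2.8) -> (16,-3.9) [heading=270, draw]
  REPEAT 3 [
    -- iteration 1/3 --
    FD 2.1: (16,-3.9) -> (16,-6) [heading=270, draw]
    LT 90: heading 270 -> 0
    FD 6: (16,-6) -> (22,-6) [heading=0, draw]
    -- iteration 2/3 --
    FD 2.1: (22,-6) -> (24.1,-6) [heading=0, draw]
    LT 90: heading 0 -> 90
    FD 6: (24.1,-6) -> (24.1,0) [heading=90, draw]
    -- iteration 3/3 --
    FD 2.1: (24.1,0) -> (24.1,2.1) [heading=90, draw]
    LT 90: heading 90 -> 180
    FD 6: (24.1,2.1) -> (18.1,2.1) [heading=180, draw]
  ]
  -- iteration 4/4 --
  FD 1.1: (18.1,2.1) -> (17,2.1) [heading=180, draw]
  REPEAT 3 [
    -- iteration 1/3 --
    FD 2.1: (17,2.1) -> (14.9,2.1) [heading=180, draw]
    LT 90: heading 180 -> 270
    FD 6: (14.9,2.1) -> (14.9,-3.9) [heading=270, draw]
    -- iteration 2/3 --
    FD 2.1: (14.9,-3.9) -> (14.9,-6) [heading=270, draw]
    LT 90: heading 270 -> 0
    FD 6: (14.9,-6) -> (20.9,-6) [heading=0, draw]
    -- iteration 3/3 --
    FD 2.1: (20.9,-6) -> (23,-6) [heading=0, draw]
    LT 90: heading 0 -> 90
    FD 6: (23,-6) -> (23,0) [heading=90, draw]
  ]
]
RT 90: heading 90 -> 0
FD 4.3: (23,0) -> (27.3,0) [heading=0, draw]
LT 224: heading 0 -> 224
BK 2.1: (27.3,0) -> (28.811,1.459) [heading=224, draw]
Final: pos=(28.811,1.459), heading=224, 32 segment(s) drawn

Answer: 28.811 1.459 224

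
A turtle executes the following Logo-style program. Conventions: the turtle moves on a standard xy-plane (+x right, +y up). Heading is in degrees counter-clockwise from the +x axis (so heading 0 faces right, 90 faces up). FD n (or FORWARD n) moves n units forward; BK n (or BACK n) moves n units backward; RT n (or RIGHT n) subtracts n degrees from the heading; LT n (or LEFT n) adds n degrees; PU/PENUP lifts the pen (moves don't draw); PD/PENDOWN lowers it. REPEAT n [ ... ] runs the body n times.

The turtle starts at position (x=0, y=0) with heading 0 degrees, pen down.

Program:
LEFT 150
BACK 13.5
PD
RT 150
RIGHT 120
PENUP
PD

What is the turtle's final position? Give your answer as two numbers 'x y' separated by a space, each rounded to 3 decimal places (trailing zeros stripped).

Answer: 11.691 -6.75

Derivation:
Executing turtle program step by step:
Start: pos=(0,0), heading=0, pen down
LT 150: heading 0 -> 150
BK 13.5: (0,0) -> (11.691,-6.75) [heading=150, draw]
PD: pen down
RT 150: heading 150 -> 0
RT 120: heading 0 -> 240
PU: pen up
PD: pen down
Final: pos=(11.691,-6.75), heading=240, 1 segment(s) drawn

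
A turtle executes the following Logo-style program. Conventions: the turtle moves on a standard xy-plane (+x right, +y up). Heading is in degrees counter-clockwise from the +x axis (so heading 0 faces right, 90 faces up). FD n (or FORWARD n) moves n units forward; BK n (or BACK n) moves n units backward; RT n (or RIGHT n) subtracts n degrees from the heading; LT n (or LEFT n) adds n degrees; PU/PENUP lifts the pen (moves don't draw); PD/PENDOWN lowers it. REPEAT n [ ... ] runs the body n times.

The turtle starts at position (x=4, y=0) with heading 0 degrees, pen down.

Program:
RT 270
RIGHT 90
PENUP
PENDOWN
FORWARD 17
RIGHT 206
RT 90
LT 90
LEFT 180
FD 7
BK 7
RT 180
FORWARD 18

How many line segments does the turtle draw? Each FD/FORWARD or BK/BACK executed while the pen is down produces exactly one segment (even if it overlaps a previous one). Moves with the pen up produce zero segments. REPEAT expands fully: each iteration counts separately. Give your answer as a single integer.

Executing turtle program step by step:
Start: pos=(4,0), heading=0, pen down
RT 270: heading 0 -> 90
RT 90: heading 90 -> 0
PU: pen up
PD: pen down
FD 17: (4,0) -> (21,0) [heading=0, draw]
RT 206: heading 0 -> 154
RT 90: heading 154 -> 64
LT 90: heading 64 -> 154
LT 180: heading 154 -> 334
FD 7: (21,0) -> (27.292,-3.069) [heading=334, draw]
BK 7: (27.292,-3.069) -> (21,0) [heading=334, draw]
RT 180: heading 334 -> 154
FD 18: (21,0) -> (4.822,7.891) [heading=154, draw]
Final: pos=(4.822,7.891), heading=154, 4 segment(s) drawn
Segments drawn: 4

Answer: 4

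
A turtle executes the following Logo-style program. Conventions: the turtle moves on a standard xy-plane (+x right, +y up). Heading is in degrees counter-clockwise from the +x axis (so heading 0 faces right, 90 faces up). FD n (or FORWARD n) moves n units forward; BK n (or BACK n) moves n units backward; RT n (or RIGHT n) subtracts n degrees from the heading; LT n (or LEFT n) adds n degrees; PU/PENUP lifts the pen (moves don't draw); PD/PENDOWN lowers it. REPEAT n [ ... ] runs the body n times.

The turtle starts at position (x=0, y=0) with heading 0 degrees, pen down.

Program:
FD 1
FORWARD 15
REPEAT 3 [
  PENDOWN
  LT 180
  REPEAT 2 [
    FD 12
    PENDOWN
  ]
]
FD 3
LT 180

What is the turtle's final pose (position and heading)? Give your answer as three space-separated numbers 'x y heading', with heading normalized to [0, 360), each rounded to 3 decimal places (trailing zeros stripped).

Executing turtle program step by step:
Start: pos=(0,0), heading=0, pen down
FD 1: (0,0) -> (1,0) [heading=0, draw]
FD 15: (1,0) -> (16,0) [heading=0, draw]
REPEAT 3 [
  -- iteration 1/3 --
  PD: pen down
  LT 180: heading 0 -> 180
  REPEAT 2 [
    -- iteration 1/2 --
    FD 12: (16,0) -> (4,0) [heading=180, draw]
    PD: pen down
    -- iteration 2/2 --
    FD 12: (4,0) -> (-8,0) [heading=180, draw]
    PD: pen down
  ]
  -- iteration 2/3 --
  PD: pen down
  LT 180: heading 180 -> 0
  REPEAT 2 [
    -- iteration 1/2 --
    FD 12: (-8,0) -> (4,0) [heading=0, draw]
    PD: pen down
    -- iteration 2/2 --
    FD 12: (4,0) -> (16,0) [heading=0, draw]
    PD: pen down
  ]
  -- iteration 3/3 --
  PD: pen down
  LT 180: heading 0 -> 180
  REPEAT 2 [
    -- iteration 1/2 --
    FD 12: (16,0) -> (4,0) [heading=180, draw]
    PD: pen down
    -- iteration 2/2 --
    FD 12: (4,0) -> (-8,0) [heading=180, draw]
    PD: pen down
  ]
]
FD 3: (-8,0) -> (-11,0) [heading=180, draw]
LT 180: heading 180 -> 0
Final: pos=(-11,0), heading=0, 9 segment(s) drawn

Answer: -11 0 0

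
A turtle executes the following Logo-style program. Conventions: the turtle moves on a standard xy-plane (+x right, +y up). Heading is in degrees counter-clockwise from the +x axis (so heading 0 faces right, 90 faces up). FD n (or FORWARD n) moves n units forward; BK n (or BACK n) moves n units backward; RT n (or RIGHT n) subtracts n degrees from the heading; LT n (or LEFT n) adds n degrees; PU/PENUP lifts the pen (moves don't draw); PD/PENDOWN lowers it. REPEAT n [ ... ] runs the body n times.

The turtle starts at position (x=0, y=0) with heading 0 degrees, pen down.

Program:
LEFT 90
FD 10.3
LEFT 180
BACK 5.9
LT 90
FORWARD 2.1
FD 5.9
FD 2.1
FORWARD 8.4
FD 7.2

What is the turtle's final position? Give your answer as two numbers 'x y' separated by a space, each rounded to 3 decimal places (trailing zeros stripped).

Answer: 25.7 16.2

Derivation:
Executing turtle program step by step:
Start: pos=(0,0), heading=0, pen down
LT 90: heading 0 -> 90
FD 10.3: (0,0) -> (0,10.3) [heading=90, draw]
LT 180: heading 90 -> 270
BK 5.9: (0,10.3) -> (0,16.2) [heading=270, draw]
LT 90: heading 270 -> 0
FD 2.1: (0,16.2) -> (2.1,16.2) [heading=0, draw]
FD 5.9: (2.1,16.2) -> (8,16.2) [heading=0, draw]
FD 2.1: (8,16.2) -> (10.1,16.2) [heading=0, draw]
FD 8.4: (10.1,16.2) -> (18.5,16.2) [heading=0, draw]
FD 7.2: (18.5,16.2) -> (25.7,16.2) [heading=0, draw]
Final: pos=(25.7,16.2), heading=0, 7 segment(s) drawn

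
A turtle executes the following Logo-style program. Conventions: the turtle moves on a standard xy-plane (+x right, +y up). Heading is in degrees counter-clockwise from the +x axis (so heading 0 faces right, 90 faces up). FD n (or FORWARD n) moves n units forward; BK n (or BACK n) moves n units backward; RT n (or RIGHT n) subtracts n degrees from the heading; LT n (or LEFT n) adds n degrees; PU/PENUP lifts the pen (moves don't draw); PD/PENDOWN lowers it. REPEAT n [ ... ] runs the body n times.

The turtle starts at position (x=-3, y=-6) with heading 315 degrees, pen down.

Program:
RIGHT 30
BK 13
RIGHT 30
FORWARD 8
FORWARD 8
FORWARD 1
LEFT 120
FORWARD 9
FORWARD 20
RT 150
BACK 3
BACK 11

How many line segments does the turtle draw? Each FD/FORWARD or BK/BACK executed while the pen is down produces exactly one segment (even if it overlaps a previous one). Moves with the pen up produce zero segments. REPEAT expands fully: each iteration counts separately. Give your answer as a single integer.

Executing turtle program step by step:
Start: pos=(-3,-6), heading=315, pen down
RT 30: heading 315 -> 285
BK 13: (-3,-6) -> (-6.365,6.557) [heading=285, draw]
RT 30: heading 285 -> 255
FD 8: (-6.365,6.557) -> (-8.435,-1.17) [heading=255, draw]
FD 8: (-8.435,-1.17) -> (-10.506,-8.898) [heading=255, draw]
FD 1: (-10.506,-8.898) -> (-10.765,-9.864) [heading=255, draw]
LT 120: heading 255 -> 15
FD 9: (-10.765,-9.864) -> (-2.071,-7.534) [heading=15, draw]
FD 20: (-2.071,-7.534) -> (17.247,-2.358) [heading=15, draw]
RT 150: heading 15 -> 225
BK 3: (17.247,-2.358) -> (19.369,-0.237) [heading=225, draw]
BK 11: (19.369,-0.237) -> (27.147,7.542) [heading=225, draw]
Final: pos=(27.147,7.542), heading=225, 8 segment(s) drawn
Segments drawn: 8

Answer: 8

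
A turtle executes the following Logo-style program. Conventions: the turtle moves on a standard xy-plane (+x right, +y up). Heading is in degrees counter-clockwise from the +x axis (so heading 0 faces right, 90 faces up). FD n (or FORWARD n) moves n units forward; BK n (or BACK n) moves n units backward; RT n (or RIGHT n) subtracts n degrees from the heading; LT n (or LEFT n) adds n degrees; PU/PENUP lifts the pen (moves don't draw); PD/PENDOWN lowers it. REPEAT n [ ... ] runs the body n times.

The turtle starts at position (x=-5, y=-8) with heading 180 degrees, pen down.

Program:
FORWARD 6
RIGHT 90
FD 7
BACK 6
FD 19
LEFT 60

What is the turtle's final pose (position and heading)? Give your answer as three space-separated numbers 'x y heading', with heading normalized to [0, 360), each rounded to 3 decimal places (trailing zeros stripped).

Executing turtle program step by step:
Start: pos=(-5,-8), heading=180, pen down
FD 6: (-5,-8) -> (-11,-8) [heading=180, draw]
RT 90: heading 180 -> 90
FD 7: (-11,-8) -> (-11,-1) [heading=90, draw]
BK 6: (-11,-1) -> (-11,-7) [heading=90, draw]
FD 19: (-11,-7) -> (-11,12) [heading=90, draw]
LT 60: heading 90 -> 150
Final: pos=(-11,12), heading=150, 4 segment(s) drawn

Answer: -11 12 150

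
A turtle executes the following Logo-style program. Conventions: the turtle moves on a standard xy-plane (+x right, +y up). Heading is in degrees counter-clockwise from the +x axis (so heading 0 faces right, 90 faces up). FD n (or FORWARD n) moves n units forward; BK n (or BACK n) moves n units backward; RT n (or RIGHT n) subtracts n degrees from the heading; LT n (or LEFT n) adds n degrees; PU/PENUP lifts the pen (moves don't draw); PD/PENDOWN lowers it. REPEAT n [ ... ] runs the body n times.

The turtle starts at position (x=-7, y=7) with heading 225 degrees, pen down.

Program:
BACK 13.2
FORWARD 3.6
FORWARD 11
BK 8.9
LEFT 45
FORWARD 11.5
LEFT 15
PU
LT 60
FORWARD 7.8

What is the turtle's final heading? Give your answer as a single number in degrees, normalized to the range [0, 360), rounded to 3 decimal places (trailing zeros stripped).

Executing turtle program step by step:
Start: pos=(-7,7), heading=225, pen down
BK 13.2: (-7,7) -> (2.334,16.334) [heading=225, draw]
FD 3.6: (2.334,16.334) -> (-0.212,13.788) [heading=225, draw]
FD 11: (-0.212,13.788) -> (-7.99,6.01) [heading=225, draw]
BK 8.9: (-7.99,6.01) -> (-1.697,12.303) [heading=225, draw]
LT 45: heading 225 -> 270
FD 11.5: (-1.697,12.303) -> (-1.697,0.803) [heading=270, draw]
LT 15: heading 270 -> 285
PU: pen up
LT 60: heading 285 -> 345
FD 7.8: (-1.697,0.803) -> (5.838,-1.215) [heading=345, move]
Final: pos=(5.838,-1.215), heading=345, 5 segment(s) drawn

Answer: 345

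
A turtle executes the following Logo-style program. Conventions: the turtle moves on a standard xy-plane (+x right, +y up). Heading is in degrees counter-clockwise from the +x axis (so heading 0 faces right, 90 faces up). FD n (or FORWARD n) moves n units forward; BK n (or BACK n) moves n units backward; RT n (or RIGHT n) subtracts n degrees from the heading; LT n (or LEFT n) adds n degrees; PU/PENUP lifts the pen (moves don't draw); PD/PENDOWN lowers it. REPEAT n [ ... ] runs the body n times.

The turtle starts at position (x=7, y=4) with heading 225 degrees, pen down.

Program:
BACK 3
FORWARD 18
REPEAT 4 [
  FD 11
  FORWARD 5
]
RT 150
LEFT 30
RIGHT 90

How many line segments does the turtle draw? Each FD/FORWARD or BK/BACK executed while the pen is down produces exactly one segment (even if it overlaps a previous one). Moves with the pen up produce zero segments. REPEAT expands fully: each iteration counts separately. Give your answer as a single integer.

Executing turtle program step by step:
Start: pos=(7,4), heading=225, pen down
BK 3: (7,4) -> (9.121,6.121) [heading=225, draw]
FD 18: (9.121,6.121) -> (-3.607,-6.607) [heading=225, draw]
REPEAT 4 [
  -- iteration 1/4 --
  FD 11: (-3.607,-6.607) -> (-11.385,-14.385) [heading=225, draw]
  FD 5: (-11.385,-14.385) -> (-14.92,-17.92) [heading=225, draw]
  -- iteration 2/4 --
  FD 11: (-14.92,-17.92) -> (-22.698,-25.698) [heading=225, draw]
  FD 5: (-22.698,-25.698) -> (-26.234,-29.234) [heading=225, draw]
  -- iteration 3/4 --
  FD 11: (-26.234,-29.234) -> (-34.012,-37.012) [heading=225, draw]
  FD 5: (-34.012,-37.012) -> (-37.548,-40.548) [heading=225, draw]
  -- iteration 4/4 --
  FD 11: (-37.548,-40.548) -> (-45.326,-48.326) [heading=225, draw]
  FD 5: (-45.326,-48.326) -> (-48.861,-51.861) [heading=225, draw]
]
RT 150: heading 225 -> 75
LT 30: heading 75 -> 105
RT 90: heading 105 -> 15
Final: pos=(-48.861,-51.861), heading=15, 10 segment(s) drawn
Segments drawn: 10

Answer: 10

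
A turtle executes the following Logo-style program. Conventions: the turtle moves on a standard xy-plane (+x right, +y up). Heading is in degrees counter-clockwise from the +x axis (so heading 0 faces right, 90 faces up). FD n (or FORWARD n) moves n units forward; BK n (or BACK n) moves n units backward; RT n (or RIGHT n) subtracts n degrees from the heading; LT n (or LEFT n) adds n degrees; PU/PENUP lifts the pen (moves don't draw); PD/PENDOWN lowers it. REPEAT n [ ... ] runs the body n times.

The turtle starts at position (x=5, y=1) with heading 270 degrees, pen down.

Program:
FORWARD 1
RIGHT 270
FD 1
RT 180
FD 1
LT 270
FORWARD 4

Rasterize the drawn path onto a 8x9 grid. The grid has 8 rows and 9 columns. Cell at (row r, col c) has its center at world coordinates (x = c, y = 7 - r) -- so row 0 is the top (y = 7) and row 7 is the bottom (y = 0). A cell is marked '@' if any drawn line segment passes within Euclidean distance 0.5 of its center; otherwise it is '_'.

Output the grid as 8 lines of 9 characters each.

Answer: _________
_________
_________
_____@___
_____@___
_____@___
_____@___
_____@@__

Derivation:
Segment 0: (5,1) -> (5,0)
Segment 1: (5,0) -> (6,0)
Segment 2: (6,0) -> (5,-0)
Segment 3: (5,-0) -> (5,4)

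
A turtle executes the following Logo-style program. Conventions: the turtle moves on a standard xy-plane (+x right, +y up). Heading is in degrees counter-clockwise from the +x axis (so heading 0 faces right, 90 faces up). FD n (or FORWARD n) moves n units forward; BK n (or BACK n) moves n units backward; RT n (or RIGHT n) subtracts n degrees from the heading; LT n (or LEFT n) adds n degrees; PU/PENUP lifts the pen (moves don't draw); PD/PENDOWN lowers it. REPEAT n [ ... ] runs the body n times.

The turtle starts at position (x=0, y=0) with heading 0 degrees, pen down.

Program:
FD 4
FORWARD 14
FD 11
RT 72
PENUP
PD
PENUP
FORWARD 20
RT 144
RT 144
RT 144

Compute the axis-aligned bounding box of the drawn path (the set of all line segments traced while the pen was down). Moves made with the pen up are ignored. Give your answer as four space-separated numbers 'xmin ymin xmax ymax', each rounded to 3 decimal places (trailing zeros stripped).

Answer: 0 0 29 0

Derivation:
Executing turtle program step by step:
Start: pos=(0,0), heading=0, pen down
FD 4: (0,0) -> (4,0) [heading=0, draw]
FD 14: (4,0) -> (18,0) [heading=0, draw]
FD 11: (18,0) -> (29,0) [heading=0, draw]
RT 72: heading 0 -> 288
PU: pen up
PD: pen down
PU: pen up
FD 20: (29,0) -> (35.18,-19.021) [heading=288, move]
RT 144: heading 288 -> 144
RT 144: heading 144 -> 0
RT 144: heading 0 -> 216
Final: pos=(35.18,-19.021), heading=216, 3 segment(s) drawn

Segment endpoints: x in {0, 4, 18, 29}, y in {0}
xmin=0, ymin=0, xmax=29, ymax=0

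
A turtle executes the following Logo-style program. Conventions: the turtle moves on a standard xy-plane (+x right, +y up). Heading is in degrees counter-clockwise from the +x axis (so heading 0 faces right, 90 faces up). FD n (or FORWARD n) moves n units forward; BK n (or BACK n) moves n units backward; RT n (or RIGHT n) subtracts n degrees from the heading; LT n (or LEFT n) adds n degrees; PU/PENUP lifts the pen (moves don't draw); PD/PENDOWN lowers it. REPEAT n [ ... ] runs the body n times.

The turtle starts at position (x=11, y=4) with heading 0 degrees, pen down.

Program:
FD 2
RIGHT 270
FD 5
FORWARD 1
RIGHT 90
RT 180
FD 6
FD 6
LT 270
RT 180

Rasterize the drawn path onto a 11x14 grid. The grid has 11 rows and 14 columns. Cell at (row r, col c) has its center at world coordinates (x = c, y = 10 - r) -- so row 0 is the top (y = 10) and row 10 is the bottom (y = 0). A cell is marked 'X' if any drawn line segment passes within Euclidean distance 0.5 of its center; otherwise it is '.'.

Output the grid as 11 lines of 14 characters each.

Answer: .XXXXXXXXXXXXX
.............X
.............X
.............X
.............X
.............X
...........XXX
..............
..............
..............
..............

Derivation:
Segment 0: (11,4) -> (13,4)
Segment 1: (13,4) -> (13,9)
Segment 2: (13,9) -> (13,10)
Segment 3: (13,10) -> (7,10)
Segment 4: (7,10) -> (1,10)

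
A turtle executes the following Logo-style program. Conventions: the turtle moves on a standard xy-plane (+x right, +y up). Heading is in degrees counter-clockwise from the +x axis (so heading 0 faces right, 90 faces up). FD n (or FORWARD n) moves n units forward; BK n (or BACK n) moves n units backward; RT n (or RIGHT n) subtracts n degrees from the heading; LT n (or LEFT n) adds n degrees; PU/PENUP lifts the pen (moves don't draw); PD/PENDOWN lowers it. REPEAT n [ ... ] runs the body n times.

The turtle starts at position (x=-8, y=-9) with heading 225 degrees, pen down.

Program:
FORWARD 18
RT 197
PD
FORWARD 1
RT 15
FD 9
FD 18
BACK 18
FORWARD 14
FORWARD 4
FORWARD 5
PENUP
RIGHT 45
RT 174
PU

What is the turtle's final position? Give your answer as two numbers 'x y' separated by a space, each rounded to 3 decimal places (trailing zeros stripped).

Executing turtle program step by step:
Start: pos=(-8,-9), heading=225, pen down
FD 18: (-8,-9) -> (-20.728,-21.728) [heading=225, draw]
RT 197: heading 225 -> 28
PD: pen down
FD 1: (-20.728,-21.728) -> (-19.845,-21.258) [heading=28, draw]
RT 15: heading 28 -> 13
FD 9: (-19.845,-21.258) -> (-11.076,-19.234) [heading=13, draw]
FD 18: (-11.076,-19.234) -> (6.463,-15.185) [heading=13, draw]
BK 18: (6.463,-15.185) -> (-11.076,-19.234) [heading=13, draw]
FD 14: (-11.076,-19.234) -> (2.566,-16.085) [heading=13, draw]
FD 4: (2.566,-16.085) -> (6.463,-15.185) [heading=13, draw]
FD 5: (6.463,-15.185) -> (11.335,-14.06) [heading=13, draw]
PU: pen up
RT 45: heading 13 -> 328
RT 174: heading 328 -> 154
PU: pen up
Final: pos=(11.335,-14.06), heading=154, 8 segment(s) drawn

Answer: 11.335 -14.06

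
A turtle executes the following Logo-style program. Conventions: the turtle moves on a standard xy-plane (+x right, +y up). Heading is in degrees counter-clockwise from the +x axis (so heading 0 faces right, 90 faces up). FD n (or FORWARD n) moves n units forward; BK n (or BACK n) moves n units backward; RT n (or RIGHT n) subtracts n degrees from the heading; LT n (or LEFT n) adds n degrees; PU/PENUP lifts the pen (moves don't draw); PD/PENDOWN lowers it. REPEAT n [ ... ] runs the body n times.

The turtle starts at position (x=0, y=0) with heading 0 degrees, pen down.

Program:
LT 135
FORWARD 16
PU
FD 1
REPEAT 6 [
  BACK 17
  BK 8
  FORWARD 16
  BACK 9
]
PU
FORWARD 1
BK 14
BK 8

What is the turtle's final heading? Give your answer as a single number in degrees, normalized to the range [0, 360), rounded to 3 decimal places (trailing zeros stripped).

Executing turtle program step by step:
Start: pos=(0,0), heading=0, pen down
LT 135: heading 0 -> 135
FD 16: (0,0) -> (-11.314,11.314) [heading=135, draw]
PU: pen up
FD 1: (-11.314,11.314) -> (-12.021,12.021) [heading=135, move]
REPEAT 6 [
  -- iteration 1/6 --
  BK 17: (-12.021,12.021) -> (0,0) [heading=135, move]
  BK 8: (0,0) -> (5.657,-5.657) [heading=135, move]
  FD 16: (5.657,-5.657) -> (-5.657,5.657) [heading=135, move]
  BK 9: (-5.657,5.657) -> (0.707,-0.707) [heading=135, move]
  -- iteration 2/6 --
  BK 17: (0.707,-0.707) -> (12.728,-12.728) [heading=135, move]
  BK 8: (12.728,-12.728) -> (18.385,-18.385) [heading=135, move]
  FD 16: (18.385,-18.385) -> (7.071,-7.071) [heading=135, move]
  BK 9: (7.071,-7.071) -> (13.435,-13.435) [heading=135, move]
  -- iteration 3/6 --
  BK 17: (13.435,-13.435) -> (25.456,-25.456) [heading=135, move]
  BK 8: (25.456,-25.456) -> (31.113,-31.113) [heading=135, move]
  FD 16: (31.113,-31.113) -> (19.799,-19.799) [heading=135, move]
  BK 9: (19.799,-19.799) -> (26.163,-26.163) [heading=135, move]
  -- iteration 4/6 --
  BK 17: (26.163,-26.163) -> (38.184,-38.184) [heading=135, move]
  BK 8: (38.184,-38.184) -> (43.841,-43.841) [heading=135, move]
  FD 16: (43.841,-43.841) -> (32.527,-32.527) [heading=135, move]
  BK 9: (32.527,-32.527) -> (38.891,-38.891) [heading=135, move]
  -- iteration 5/6 --
  BK 17: (38.891,-38.891) -> (50.912,-50.912) [heading=135, move]
  BK 8: (50.912,-50.912) -> (56.569,-56.569) [heading=135, move]
  FD 16: (56.569,-56.569) -> (45.255,-45.255) [heading=135, move]
  BK 9: (45.255,-45.255) -> (51.619,-51.619) [heading=135, move]
  -- iteration 6/6 --
  BK 17: (51.619,-51.619) -> (63.64,-63.64) [heading=135, move]
  BK 8: (63.64,-63.64) -> (69.296,-69.296) [heading=135, move]
  FD 16: (69.296,-69.296) -> (57.983,-57.983) [heading=135, move]
  BK 9: (57.983,-57.983) -> (64.347,-64.347) [heading=135, move]
]
PU: pen up
FD 1: (64.347,-64.347) -> (63.64,-63.64) [heading=135, move]
BK 14: (63.64,-63.64) -> (73.539,-73.539) [heading=135, move]
BK 8: (73.539,-73.539) -> (79.196,-79.196) [heading=135, move]
Final: pos=(79.196,-79.196), heading=135, 1 segment(s) drawn

Answer: 135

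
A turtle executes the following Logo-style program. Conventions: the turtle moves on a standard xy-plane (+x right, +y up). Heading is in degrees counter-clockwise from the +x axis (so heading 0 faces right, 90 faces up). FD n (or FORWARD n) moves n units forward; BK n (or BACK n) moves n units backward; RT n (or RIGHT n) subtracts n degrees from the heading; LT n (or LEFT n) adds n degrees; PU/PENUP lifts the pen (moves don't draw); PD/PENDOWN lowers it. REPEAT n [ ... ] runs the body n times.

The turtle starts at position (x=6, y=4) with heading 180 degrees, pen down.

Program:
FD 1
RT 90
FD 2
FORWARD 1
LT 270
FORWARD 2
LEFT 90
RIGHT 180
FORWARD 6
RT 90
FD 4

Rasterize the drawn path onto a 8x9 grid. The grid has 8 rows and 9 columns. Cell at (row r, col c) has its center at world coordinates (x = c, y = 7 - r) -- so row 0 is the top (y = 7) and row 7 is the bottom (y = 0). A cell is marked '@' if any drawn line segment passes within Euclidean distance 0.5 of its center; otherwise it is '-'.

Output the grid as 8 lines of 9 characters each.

Answer: -----@@@-
-----@-@-
-----@-@-
-----@@@-
-------@-
-------@-
---@@@@@-
---------

Derivation:
Segment 0: (6,4) -> (5,4)
Segment 1: (5,4) -> (5,6)
Segment 2: (5,6) -> (5,7)
Segment 3: (5,7) -> (7,7)
Segment 4: (7,7) -> (7,1)
Segment 5: (7,1) -> (3,1)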